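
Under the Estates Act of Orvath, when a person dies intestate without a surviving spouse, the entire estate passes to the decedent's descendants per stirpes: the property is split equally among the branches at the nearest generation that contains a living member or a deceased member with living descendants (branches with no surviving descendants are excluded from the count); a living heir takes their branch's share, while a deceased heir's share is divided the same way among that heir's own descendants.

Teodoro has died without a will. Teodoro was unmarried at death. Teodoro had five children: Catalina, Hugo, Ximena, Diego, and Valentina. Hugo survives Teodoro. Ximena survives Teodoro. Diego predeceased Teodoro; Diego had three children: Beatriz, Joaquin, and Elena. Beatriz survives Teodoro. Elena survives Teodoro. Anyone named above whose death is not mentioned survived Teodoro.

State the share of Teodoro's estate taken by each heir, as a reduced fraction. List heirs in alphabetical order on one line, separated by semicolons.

There is no surviving spouse, so the entire estate passes to Teodoro's descendants per stirpes.
The estate is divided into 5 equal shares of 1/5 among Catalina, Hugo, Ximena, Diego, Valentina.
Catalina is living and takes 1/5.
Hugo is living and takes 1/5.
Ximena is living and takes 1/5.
Diego predeceased; the 1/5 allotted to Diego's branch passes to Diego's issue by representation.
The 1/5 is divided into 3 equal shares of 1/15 among Beatriz, Joaquin, Elena.
Beatriz is living and takes 1/15.
Joaquin is living and takes 1/15.
Elena is living and takes 1/15.
Valentina is living and takes 1/5.

Beatriz 1/15; Catalina 1/5; Elena 1/15; Hugo 1/5; Joaquin 1/15; Valentina 1/5; Ximena 1/5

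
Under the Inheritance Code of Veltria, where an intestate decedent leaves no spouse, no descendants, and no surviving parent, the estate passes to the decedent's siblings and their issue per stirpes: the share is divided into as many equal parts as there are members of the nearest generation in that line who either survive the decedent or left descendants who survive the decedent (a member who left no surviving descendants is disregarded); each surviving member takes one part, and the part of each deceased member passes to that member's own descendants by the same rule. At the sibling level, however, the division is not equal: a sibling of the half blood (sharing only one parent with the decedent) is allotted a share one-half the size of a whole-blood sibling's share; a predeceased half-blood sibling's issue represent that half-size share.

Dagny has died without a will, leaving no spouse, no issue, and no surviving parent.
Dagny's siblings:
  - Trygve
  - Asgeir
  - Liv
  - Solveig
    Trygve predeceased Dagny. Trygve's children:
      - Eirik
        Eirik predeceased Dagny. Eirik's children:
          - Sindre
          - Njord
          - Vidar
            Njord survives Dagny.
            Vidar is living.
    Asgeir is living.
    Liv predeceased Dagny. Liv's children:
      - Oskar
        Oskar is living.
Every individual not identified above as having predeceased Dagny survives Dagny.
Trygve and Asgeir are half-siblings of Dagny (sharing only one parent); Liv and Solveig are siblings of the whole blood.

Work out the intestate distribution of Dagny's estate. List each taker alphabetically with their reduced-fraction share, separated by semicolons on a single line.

Asgeir 1/6; Njord 1/18; Oskar 1/3; Sindre 1/18; Solveig 1/3; Vidar 1/18

No spouse, descendants, or parent survives, so the estate passes to Dagny's siblings per stirpes.
Half-blood siblings count for one-half the weight of whole-blood siblings at the initial division.
Dividing 1 in proportion to weights (total weight 3): Trygve (weight 1/2) → 1/6; Asgeir (weight 1/2) → 1/6; Liv (weight 1) → 1/3; Solveig (weight 1) → 1/3.
Trygve predeceased; the 1/6 allotted to Trygve's branch passes to Trygve's issue by representation.
Eirik's line is the sole branch at this level, so the full 1/6 passes to Eirik's issue by representation.
The 1/6 is divided into 3 equal shares of 1/18 among Sindre, Njord, Vidar.
Sindre is living and takes 1/18.
Njord is living and takes 1/18.
Vidar is living and takes 1/18.
Asgeir is living and takes 1/6.
Liv predeceased; the 1/3 allotted to Liv's branch passes to Liv's issue by representation.
Oskar is the sole taker at this level and receives the full 1/3.
Solveig is living and takes 1/3.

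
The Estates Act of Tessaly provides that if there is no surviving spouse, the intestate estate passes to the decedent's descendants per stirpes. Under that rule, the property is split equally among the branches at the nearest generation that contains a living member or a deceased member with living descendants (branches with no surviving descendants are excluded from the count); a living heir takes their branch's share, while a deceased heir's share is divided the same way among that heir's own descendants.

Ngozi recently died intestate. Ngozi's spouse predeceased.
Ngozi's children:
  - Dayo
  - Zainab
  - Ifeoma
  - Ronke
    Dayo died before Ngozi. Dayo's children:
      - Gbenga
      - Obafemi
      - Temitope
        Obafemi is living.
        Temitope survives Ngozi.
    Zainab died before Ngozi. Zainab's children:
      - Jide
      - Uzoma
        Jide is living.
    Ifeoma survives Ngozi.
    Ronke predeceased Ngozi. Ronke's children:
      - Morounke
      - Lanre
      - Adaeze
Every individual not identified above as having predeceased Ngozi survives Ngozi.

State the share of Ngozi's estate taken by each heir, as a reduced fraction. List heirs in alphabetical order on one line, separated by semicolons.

Adaeze 1/12; Gbenga 1/12; Ifeoma 1/4; Jide 1/8; Lanre 1/12; Morounke 1/12; Obafemi 1/12; Temitope 1/12; Uzoma 1/8

There is no surviving spouse, so the entire estate passes to Ngozi's descendants per stirpes.
The estate is divided into 4 equal shares of 1/4 among Dayo, Zainab, Ifeoma, Ronke.
Dayo predeceased; the 1/4 allotted to Dayo's branch passes to Dayo's issue by representation.
The 1/4 is divided into 3 equal shares of 1/12 among Gbenga, Obafemi, Temitope.
Gbenga is living and takes 1/12.
Obafemi is living and takes 1/12.
Temitope is living and takes 1/12.
Zainab predeceased; the 1/4 allotted to Zainab's branch passes to Zainab's issue by representation.
The 1/4 is divided into 2 equal shares of 1/8 among Jide, Uzoma.
Jide is living and takes 1/8.
Uzoma is living and takes 1/8.
Ifeoma is living and takes 1/4.
Ronke predeceased; the 1/4 allotted to Ronke's branch passes to Ronke's issue by representation.
The 1/4 is divided into 3 equal shares of 1/12 among Morounke, Lanre, Adaeze.
Morounke is living and takes 1/12.
Lanre is living and takes 1/12.
Adaeze is living and takes 1/12.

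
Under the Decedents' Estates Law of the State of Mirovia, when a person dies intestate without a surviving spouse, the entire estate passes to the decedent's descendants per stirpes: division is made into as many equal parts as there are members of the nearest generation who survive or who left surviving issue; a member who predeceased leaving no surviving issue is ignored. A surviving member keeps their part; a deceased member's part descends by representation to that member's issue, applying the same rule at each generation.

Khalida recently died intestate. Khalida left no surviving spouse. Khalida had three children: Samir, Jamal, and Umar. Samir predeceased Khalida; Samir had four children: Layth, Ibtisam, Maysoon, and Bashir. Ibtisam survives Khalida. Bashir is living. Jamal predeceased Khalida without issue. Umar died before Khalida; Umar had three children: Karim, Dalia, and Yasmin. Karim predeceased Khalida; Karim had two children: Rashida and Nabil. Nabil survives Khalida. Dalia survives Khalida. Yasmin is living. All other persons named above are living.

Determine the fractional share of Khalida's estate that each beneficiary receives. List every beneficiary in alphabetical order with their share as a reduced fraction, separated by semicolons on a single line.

There is no surviving spouse, so the entire estate passes to Khalida's descendants per stirpes.
Jamal left no surviving issue, so that branch lapses and is disregarded.
The estate is divided into 2 equal shares of 1/2 among Samir, Umar.
Samir predeceased; the 1/2 allotted to Samir's branch passes to Samir's issue by representation.
The 1/2 is divided into 4 equal shares of 1/8 among Layth, Ibtisam, Maysoon, Bashir.
Layth is living and takes 1/8.
Ibtisam is living and takes 1/8.
Maysoon is living and takes 1/8.
Bashir is living and takes 1/8.
Umar predeceased; the 1/2 allotted to Umar's branch passes to Umar's issue by representation.
The 1/2 is divided into 3 equal shares of 1/6 among Karim, Dalia, Yasmin.
Karim predeceased; the 1/6 allotted to Karim's branch passes to Karim's issue by representation.
The 1/6 is divided into 2 equal shares of 1/12 among Rashida, Nabil.
Rashida is living and takes 1/12.
Nabil is living and takes 1/12.
Dalia is living and takes 1/6.
Yasmin is living and takes 1/6.

Bashir 1/8; Dalia 1/6; Ibtisam 1/8; Layth 1/8; Maysoon 1/8; Nabil 1/12; Rashida 1/12; Yasmin 1/6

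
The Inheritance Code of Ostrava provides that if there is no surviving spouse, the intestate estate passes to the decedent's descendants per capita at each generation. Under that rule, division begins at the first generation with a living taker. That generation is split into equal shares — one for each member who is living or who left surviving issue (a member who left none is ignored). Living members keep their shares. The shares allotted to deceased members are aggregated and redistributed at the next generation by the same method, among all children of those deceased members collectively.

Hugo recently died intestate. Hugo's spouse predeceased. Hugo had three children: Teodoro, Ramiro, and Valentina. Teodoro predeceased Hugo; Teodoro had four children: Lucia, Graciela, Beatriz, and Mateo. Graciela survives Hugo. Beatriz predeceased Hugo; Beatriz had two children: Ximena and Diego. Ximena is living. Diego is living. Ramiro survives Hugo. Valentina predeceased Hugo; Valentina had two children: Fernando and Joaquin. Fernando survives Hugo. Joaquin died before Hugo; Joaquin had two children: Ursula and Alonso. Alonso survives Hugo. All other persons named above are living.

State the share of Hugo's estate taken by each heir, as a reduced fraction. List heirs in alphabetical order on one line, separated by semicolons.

Alonso 1/18; Diego 1/18; Fernando 1/9; Graciela 1/9; Lucia 1/9; Mateo 1/9; Ramiro 1/3; Ursula 1/18; Ximena 1/18

There is no surviving spouse, so the entire estate passes to Hugo's descendants per capita at each generation.
At generation 1 (Teodoro, Ramiro, Valentina) there are 3 shares of (1)/3 = 1/3 each.
Living: Ramiro — each takes 1/3.
Deceased: Teodoro and Valentina. Their combined 2/3 is pooled and carried to generation 2.
At generation 2 (Lucia, Graciela, Beatriz, Mateo, Fernando, Joaquin) there are 6 shares of (2/3)/6 = 1/9 each.
Living: Lucia, Graciela, Mateo, and Fernando — each takes 1/9.
Deceased: Beatriz and Joaquin. Their combined 2/9 is pooled and carried to generation 3.
At generation 3 (Ximena, Diego, Ursula, Alonso) there are 4 shares of (2/9)/4 = 1/18 each.
Living: Ximena, Diego, Ursula, and Alonso — each takes 1/18.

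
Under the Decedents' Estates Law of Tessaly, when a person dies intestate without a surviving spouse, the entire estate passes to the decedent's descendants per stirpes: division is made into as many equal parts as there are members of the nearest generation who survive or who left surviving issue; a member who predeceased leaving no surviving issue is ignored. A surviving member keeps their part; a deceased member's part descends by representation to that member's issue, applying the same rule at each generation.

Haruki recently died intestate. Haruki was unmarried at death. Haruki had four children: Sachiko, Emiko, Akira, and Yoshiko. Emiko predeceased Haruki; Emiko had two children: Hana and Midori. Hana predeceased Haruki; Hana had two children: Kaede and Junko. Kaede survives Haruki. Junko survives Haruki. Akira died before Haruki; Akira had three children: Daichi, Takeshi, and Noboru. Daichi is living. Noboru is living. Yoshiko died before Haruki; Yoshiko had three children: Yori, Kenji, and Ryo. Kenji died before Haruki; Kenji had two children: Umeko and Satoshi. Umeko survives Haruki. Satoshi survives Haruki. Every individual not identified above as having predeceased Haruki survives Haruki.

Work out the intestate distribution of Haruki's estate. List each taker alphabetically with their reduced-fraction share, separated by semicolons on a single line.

Daichi 1/12; Junko 1/16; Kaede 1/16; Midori 1/8; Noboru 1/12; Ryo 1/12; Sachiko 1/4; Satoshi 1/24; Takeshi 1/12; Umeko 1/24; Yori 1/12

There is no surviving spouse, so the entire estate passes to Haruki's descendants per stirpes.
The estate is divided into 4 equal shares of 1/4 among Sachiko, Emiko, Akira, Yoshiko.
Sachiko is living and takes 1/4.
Emiko predeceased; the 1/4 allotted to Emiko's branch passes to Emiko's issue by representation.
The 1/4 is divided into 2 equal shares of 1/8 among Hana, Midori.
Hana predeceased; the 1/8 allotted to Hana's branch passes to Hana's issue by representation.
The 1/8 is divided into 2 equal shares of 1/16 among Kaede, Junko.
Kaede is living and takes 1/16.
Junko is living and takes 1/16.
Midori is living and takes 1/8.
Akira predeceased; the 1/4 allotted to Akira's branch passes to Akira's issue by representation.
The 1/4 is divided into 3 equal shares of 1/12 among Daichi, Takeshi, Noboru.
Daichi is living and takes 1/12.
Takeshi is living and takes 1/12.
Noboru is living and takes 1/12.
Yoshiko predeceased; the 1/4 allotted to Yoshiko's branch passes to Yoshiko's issue by representation.
The 1/4 is divided into 3 equal shares of 1/12 among Yori, Kenji, Ryo.
Yori is living and takes 1/12.
Kenji predeceased; the 1/12 allotted to Kenji's branch passes to Kenji's issue by representation.
The 1/12 is divided into 2 equal shares of 1/24 among Umeko, Satoshi.
Umeko is living and takes 1/24.
Satoshi is living and takes 1/24.
Ryo is living and takes 1/12.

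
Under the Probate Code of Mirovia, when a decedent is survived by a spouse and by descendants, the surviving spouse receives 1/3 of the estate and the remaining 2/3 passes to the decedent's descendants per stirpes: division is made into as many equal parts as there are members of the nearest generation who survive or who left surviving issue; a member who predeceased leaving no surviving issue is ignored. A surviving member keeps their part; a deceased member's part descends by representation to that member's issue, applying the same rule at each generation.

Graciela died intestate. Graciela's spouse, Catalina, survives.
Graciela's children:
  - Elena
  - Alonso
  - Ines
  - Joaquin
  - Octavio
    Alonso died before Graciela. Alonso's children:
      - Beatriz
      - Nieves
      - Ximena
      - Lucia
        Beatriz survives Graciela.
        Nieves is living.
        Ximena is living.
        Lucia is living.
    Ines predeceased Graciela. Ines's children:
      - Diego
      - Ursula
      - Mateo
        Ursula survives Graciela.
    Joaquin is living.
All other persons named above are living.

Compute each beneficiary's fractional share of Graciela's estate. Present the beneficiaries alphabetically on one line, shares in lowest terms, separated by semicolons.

Catalina, as surviving spouse, takes 1/3.
The remaining 2/3 passes to Graciela's descendants per stirpes.
The 2/3 is divided into 5 equal shares of 2/15 among Elena, Alonso, Ines, Joaquin, Octavio.
Elena is living and takes 2/15.
Alonso predeceased; the 2/15 allotted to Alonso's branch passes to Alonso's issue by representation.
The 2/15 is divided into 4 equal shares of 1/30 among Beatriz, Nieves, Ximena, Lucia.
Beatriz is living and takes 1/30.
Nieves is living and takes 1/30.
Ximena is living and takes 1/30.
Lucia is living and takes 1/30.
Ines predeceased; the 2/15 allotted to Ines's branch passes to Ines's issue by representation.
The 2/15 is divided into 3 equal shares of 2/45 among Diego, Ursula, Mateo.
Diego is living and takes 2/45.
Ursula is living and takes 2/45.
Mateo is living and takes 2/45.
Joaquin is living and takes 2/15.
Octavio is living and takes 2/15.

Beatriz 1/30; Catalina 1/3; Diego 2/45; Elena 2/15; Joaquin 2/15; Lucia 1/30; Mateo 2/45; Nieves 1/30; Octavio 2/15; Ursula 2/45; Ximena 1/30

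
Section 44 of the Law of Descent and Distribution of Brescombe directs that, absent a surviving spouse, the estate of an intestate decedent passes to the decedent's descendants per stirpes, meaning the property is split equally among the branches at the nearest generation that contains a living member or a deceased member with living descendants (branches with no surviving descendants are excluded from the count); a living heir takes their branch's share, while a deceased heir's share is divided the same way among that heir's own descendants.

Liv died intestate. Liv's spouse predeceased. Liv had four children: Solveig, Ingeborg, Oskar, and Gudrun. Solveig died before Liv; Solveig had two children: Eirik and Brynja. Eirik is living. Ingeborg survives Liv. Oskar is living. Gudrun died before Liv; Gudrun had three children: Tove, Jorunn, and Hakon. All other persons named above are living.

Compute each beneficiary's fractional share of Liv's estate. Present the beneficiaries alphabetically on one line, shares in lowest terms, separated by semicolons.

There is no surviving spouse, so the entire estate passes to Liv's descendants per stirpes.
The estate is divided into 4 equal shares of 1/4 among Solveig, Ingeborg, Oskar, Gudrun.
Solveig predeceased; the 1/4 allotted to Solveig's branch passes to Solveig's issue by representation.
The 1/4 is divided into 2 equal shares of 1/8 among Eirik, Brynja.
Eirik is living and takes 1/8.
Brynja is living and takes 1/8.
Ingeborg is living and takes 1/4.
Oskar is living and takes 1/4.
Gudrun predeceased; the 1/4 allotted to Gudrun's branch passes to Gudrun's issue by representation.
The 1/4 is divided into 3 equal shares of 1/12 among Tove, Jorunn, Hakon.
Tove is living and takes 1/12.
Jorunn is living and takes 1/12.
Hakon is living and takes 1/12.

Brynja 1/8; Eirik 1/8; Hakon 1/12; Ingeborg 1/4; Jorunn 1/12; Oskar 1/4; Tove 1/12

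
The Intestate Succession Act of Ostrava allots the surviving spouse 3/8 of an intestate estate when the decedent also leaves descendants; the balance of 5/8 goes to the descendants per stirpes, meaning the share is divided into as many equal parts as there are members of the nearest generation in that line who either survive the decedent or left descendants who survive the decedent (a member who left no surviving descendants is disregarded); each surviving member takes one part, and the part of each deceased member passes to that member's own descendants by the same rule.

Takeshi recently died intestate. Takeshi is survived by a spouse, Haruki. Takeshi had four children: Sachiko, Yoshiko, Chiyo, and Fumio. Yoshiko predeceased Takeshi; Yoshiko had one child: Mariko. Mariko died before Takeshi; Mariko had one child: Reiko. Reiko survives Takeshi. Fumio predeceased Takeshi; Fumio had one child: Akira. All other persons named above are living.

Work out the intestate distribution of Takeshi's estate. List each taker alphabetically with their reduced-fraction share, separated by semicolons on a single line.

Akira 5/32; Chiyo 5/32; Haruki 3/8; Reiko 5/32; Sachiko 5/32

Haruki, as surviving spouse, takes 3/8.
The remaining 5/8 passes to Takeshi's descendants per stirpes.
The 5/8 is divided into 4 equal shares of 5/32 among Sachiko, Yoshiko, Chiyo, Fumio.
Sachiko is living and takes 5/32.
Yoshiko predeceased; the 5/32 allotted to Yoshiko's branch passes to Yoshiko's issue by representation.
Mariko's line is the sole branch at this level, so the full 5/32 passes to Mariko's issue by representation.
Reiko is the sole taker at this level and receives the full 5/32.
Chiyo is living and takes 5/32.
Fumio predeceased; the 5/32 allotted to Fumio's branch passes to Fumio's issue by representation.
Akira is the sole taker at this level and receives the full 5/32.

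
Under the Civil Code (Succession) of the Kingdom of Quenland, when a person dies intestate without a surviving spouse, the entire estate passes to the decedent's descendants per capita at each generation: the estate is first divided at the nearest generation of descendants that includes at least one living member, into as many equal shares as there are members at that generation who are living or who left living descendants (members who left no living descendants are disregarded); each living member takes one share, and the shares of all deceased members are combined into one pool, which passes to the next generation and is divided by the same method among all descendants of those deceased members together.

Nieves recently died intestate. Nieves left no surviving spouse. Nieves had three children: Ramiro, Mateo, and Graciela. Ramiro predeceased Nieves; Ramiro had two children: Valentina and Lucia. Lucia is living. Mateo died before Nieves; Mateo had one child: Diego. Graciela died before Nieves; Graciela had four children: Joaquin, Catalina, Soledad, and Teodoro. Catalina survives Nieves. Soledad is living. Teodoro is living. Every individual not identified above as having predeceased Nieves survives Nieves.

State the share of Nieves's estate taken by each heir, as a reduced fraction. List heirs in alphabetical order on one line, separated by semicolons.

Catalina 1/7; Diego 1/7; Joaquin 1/7; Lucia 1/7; Soledad 1/7; Teodoro 1/7; Valentina 1/7

There is no surviving spouse, so the entire estate passes to Nieves's descendants per capita at each generation.
No one at generation 1 (Ramiro, Mateo, Graciela) is living; moving to the next generation.
At generation 2 (Valentina, Lucia, Diego, Joaquin, Catalina, Soledad, Teodoro) there are 7 shares of (1)/7 = 1/7 each.
Living: Valentina, Lucia, Diego, Joaquin, Catalina, Soledad, and Teodoro — each takes 1/7.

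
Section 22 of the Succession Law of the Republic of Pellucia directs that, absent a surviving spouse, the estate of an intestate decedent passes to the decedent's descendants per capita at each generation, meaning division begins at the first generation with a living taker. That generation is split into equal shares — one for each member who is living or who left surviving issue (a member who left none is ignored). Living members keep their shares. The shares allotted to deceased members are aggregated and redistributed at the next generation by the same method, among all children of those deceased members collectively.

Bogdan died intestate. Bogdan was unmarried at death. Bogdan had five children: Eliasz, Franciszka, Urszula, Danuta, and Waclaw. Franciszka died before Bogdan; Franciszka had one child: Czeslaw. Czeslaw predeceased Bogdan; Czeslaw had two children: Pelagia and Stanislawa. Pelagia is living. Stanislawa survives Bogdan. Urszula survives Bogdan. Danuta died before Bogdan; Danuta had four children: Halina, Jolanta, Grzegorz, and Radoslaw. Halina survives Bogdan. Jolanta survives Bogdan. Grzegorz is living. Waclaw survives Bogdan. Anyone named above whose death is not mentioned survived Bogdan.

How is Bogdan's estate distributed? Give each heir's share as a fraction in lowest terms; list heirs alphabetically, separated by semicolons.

Eliasz 1/5; Grzegorz 2/25; Halina 2/25; Jolanta 2/25; Pelagia 1/25; Radoslaw 2/25; Stanislawa 1/25; Urszula 1/5; Waclaw 1/5

There is no surviving spouse, so the entire estate passes to Bogdan's descendants per capita at each generation.
At generation 1 (Eliasz, Franciszka, Urszula, Danuta, Waclaw) there are 5 shares of (1)/5 = 1/5 each.
Living: Eliasz, Urszula, and Waclaw — each takes 1/5.
Deceased: Franciszka and Danuta. Their combined 2/5 is pooled and carried to generation 2.
At generation 2 (Czeslaw, Halina, Jolanta, Grzegorz, Radoslaw) there are 5 shares of (2/5)/5 = 2/25 each.
Living: Halina, Jolanta, Grzegorz, and Radoslaw — each takes 2/25.
Deceased: Czeslaw. That 2/25 share is carried to generation 3.
At generation 3 (Pelagia, Stanislawa) there are 2 shares of (2/25)/2 = 1/25 each.
Living: Pelagia and Stanislawa — each takes 1/25.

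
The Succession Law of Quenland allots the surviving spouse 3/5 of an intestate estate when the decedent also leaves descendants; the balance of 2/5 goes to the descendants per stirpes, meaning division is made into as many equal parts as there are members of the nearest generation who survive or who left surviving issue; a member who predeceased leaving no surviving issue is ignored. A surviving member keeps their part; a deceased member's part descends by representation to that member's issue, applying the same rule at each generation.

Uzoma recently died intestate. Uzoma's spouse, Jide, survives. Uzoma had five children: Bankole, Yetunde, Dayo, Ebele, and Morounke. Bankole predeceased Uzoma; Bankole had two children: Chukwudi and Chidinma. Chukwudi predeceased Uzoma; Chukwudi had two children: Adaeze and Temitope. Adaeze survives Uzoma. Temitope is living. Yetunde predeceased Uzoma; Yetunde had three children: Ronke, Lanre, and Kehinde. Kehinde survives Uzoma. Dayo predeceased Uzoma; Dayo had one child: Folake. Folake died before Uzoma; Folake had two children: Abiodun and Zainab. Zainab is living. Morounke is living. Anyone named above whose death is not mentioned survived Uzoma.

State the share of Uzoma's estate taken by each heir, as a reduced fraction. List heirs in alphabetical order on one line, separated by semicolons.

Abiodun 1/25; Adaeze 1/50; Chidinma 1/25; Ebele 2/25; Jide 3/5; Kehinde 2/75; Lanre 2/75; Morounke 2/25; Ronke 2/75; Temitope 1/50; Zainab 1/25

Jide, as surviving spouse, takes 3/5.
The remaining 2/5 passes to Uzoma's descendants per stirpes.
The 2/5 is divided into 5 equal shares of 2/25 among Bankole, Yetunde, Dayo, Ebele, Morounke.
Bankole predeceased; the 2/25 allotted to Bankole's branch passes to Bankole's issue by representation.
The 2/25 is divided into 2 equal shares of 1/25 among Chukwudi, Chidinma.
Chukwudi predeceased; the 1/25 allotted to Chukwudi's branch passes to Chukwudi's issue by representation.
The 1/25 is divided into 2 equal shares of 1/50 among Adaeze, Temitope.
Adaeze is living and takes 1/50.
Temitope is living and takes 1/50.
Chidinma is living and takes 1/25.
Yetunde predeceased; the 2/25 allotted to Yetunde's branch passes to Yetunde's issue by representation.
The 2/25 is divided into 3 equal shares of 2/75 among Ronke, Lanre, Kehinde.
Ronke is living and takes 2/75.
Lanre is living and takes 2/75.
Kehinde is living and takes 2/75.
Dayo predeceased; the 2/25 allotted to Dayo's branch passes to Dayo's issue by representation.
Folake's line is the sole branch at this level, so the full 2/25 passes to Folake's issue by representation.
The 2/25 is divided into 2 equal shares of 1/25 among Abiodun, Zainab.
Abiodun is living and takes 1/25.
Zainab is living and takes 1/25.
Ebele is living and takes 2/25.
Morounke is living and takes 2/25.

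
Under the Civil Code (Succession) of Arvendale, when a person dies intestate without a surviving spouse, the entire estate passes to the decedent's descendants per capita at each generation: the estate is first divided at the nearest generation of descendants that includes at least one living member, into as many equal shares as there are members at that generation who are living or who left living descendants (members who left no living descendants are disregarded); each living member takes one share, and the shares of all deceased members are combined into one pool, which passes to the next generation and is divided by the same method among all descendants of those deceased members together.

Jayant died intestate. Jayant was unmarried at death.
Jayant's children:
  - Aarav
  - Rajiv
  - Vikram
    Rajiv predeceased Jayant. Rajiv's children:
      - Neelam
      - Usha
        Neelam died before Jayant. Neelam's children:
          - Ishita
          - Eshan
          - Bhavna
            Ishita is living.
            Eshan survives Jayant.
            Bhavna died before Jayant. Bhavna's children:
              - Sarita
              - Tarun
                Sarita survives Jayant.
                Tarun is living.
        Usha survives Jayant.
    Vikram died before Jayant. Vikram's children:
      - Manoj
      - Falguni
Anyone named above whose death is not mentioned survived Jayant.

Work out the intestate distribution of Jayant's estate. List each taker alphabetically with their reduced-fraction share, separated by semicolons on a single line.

There is no surviving spouse, so the entire estate passes to Jayant's descendants per capita at each generation.
At generation 1 (Aarav, Rajiv, Vikram) there are 3 shares of (1)/3 = 1/3 each.
Living: Aarav — each takes 1/3.
Deceased: Rajiv and Vikram. Their combined 2/3 is pooled and carried to generation 2.
At generation 2 (Neelam, Usha, Manoj, Falguni) there are 4 shares of (2/3)/4 = 1/6 each.
Living: Usha, Manoj, and Falguni — each takes 1/6.
Deceased: Neelam. That 1/6 share is carried to generation 3.
At generation 3 (Ishita, Eshan, Bhavna) there are 3 shares of (1/6)/3 = 1/18 each.
Living: Ishita and Eshan — each takes 1/18.
Deceased: Bhavna. That 1/18 share is carried to generation 4.
At generation 4 (Sarita, Tarun) there are 2 shares of (1/18)/2 = 1/36 each.
Living: Sarita and Tarun — each takes 1/36.

Aarav 1/3; Eshan 1/18; Falguni 1/6; Ishita 1/18; Manoj 1/6; Sarita 1/36; Tarun 1/36; Usha 1/6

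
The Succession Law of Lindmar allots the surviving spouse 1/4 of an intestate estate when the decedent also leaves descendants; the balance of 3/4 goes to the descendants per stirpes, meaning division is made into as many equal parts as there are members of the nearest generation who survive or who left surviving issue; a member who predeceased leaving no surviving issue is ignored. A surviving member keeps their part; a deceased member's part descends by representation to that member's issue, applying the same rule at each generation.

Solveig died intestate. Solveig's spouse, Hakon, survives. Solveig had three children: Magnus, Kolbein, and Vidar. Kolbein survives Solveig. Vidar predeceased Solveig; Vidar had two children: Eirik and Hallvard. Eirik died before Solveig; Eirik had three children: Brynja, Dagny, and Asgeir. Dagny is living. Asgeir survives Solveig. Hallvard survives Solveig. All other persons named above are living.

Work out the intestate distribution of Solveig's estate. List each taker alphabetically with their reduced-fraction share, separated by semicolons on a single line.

Asgeir 1/24; Brynja 1/24; Dagny 1/24; Hakon 1/4; Hallvard 1/8; Kolbein 1/4; Magnus 1/4

Hakon, as surviving spouse, takes 1/4.
The remaining 3/4 passes to Solveig's descendants per stirpes.
The 3/4 is divided into 3 equal shares of 1/4 among Magnus, Kolbein, Vidar.
Magnus is living and takes 1/4.
Kolbein is living and takes 1/4.
Vidar predeceased; the 1/4 allotted to Vidar's branch passes to Vidar's issue by representation.
The 1/4 is divided into 2 equal shares of 1/8 among Eirik, Hallvard.
Eirik predeceased; the 1/8 allotted to Eirik's branch passes to Eirik's issue by representation.
The 1/8 is divided into 3 equal shares of 1/24 among Brynja, Dagny, Asgeir.
Brynja is living and takes 1/24.
Dagny is living and takes 1/24.
Asgeir is living and takes 1/24.
Hallvard is living and takes 1/8.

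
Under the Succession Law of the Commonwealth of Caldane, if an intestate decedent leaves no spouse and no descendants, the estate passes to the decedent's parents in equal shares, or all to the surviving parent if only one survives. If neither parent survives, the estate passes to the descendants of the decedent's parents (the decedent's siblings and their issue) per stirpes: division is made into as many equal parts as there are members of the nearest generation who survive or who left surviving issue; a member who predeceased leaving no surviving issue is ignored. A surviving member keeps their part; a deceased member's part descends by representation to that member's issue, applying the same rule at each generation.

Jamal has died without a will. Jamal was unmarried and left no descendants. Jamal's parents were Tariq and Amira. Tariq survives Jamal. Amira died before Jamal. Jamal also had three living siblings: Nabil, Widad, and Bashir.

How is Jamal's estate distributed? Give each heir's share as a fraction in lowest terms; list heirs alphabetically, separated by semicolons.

Only one parent, Tariq, survives, so Tariq takes the entire estate. The siblings take nothing because a surviving parent has priority.

Tariq 1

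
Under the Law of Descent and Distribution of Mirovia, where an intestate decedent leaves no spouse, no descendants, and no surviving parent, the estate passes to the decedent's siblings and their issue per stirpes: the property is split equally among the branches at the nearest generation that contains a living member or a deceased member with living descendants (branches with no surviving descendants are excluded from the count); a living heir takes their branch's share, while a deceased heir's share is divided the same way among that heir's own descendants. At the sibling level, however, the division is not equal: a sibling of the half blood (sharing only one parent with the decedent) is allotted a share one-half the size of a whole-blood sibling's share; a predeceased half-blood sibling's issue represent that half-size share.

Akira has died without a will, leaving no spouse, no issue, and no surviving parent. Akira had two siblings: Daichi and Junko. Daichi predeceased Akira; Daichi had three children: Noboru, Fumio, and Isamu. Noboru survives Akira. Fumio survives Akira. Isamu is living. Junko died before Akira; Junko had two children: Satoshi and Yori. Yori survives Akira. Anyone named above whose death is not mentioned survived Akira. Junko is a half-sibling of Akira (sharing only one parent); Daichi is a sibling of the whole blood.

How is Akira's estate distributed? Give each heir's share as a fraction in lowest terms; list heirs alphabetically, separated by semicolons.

No spouse, descendants, or parent survives, so the estate passes to Akira's siblings per stirpes.
Half-blood siblings count for one-half the weight of whole-blood siblings at the initial division.
Dividing 1 in proportion to weights (total weight 3/2): Daichi (weight 1) → 2/3; Junko (weight 1/2) → 1/3.
Daichi predeceased; the 2/3 allotted to Daichi's branch passes to Daichi's issue by representation.
The 2/3 is divided into 3 equal shares of 2/9 among Noboru, Fumio, Isamu.
Noboru is living and takes 2/9.
Fumio is living and takes 2/9.
Isamu is living and takes 2/9.
Junko predeceased; the 1/3 allotted to Junko's branch passes to Junko's issue by representation.
The 1/3 is divided into 2 equal shares of 1/6 among Satoshi, Yori.
Satoshi is living and takes 1/6.
Yori is living and takes 1/6.

Fumio 2/9; Isamu 2/9; Noboru 2/9; Satoshi 1/6; Yori 1/6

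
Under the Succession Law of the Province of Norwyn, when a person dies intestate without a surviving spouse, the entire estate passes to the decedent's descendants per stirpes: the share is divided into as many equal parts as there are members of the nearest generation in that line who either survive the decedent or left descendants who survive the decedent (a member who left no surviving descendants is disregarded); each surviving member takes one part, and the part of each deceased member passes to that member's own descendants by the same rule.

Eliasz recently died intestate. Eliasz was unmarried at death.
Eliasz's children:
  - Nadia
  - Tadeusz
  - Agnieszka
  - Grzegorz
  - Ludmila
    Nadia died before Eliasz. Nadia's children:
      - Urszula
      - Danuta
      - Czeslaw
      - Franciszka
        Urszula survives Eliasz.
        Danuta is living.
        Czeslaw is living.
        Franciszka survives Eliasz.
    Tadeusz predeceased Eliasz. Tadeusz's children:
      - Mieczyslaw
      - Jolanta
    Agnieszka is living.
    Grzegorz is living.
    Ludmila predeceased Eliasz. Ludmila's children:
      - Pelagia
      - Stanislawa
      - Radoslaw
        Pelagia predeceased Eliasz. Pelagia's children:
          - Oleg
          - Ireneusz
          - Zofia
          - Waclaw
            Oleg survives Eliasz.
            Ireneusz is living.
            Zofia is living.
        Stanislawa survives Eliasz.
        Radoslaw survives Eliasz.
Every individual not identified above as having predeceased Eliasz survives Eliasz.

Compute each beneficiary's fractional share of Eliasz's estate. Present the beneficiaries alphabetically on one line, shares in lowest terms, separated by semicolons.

There is no surviving spouse, so the entire estate passes to Eliasz's descendants per stirpes.
The estate is divided into 5 equal shares of 1/5 among Nadia, Tadeusz, Agnieszka, Grzegorz, Ludmila.
Nadia predeceased; the 1/5 allotted to Nadia's branch passes to Nadia's issue by representation.
The 1/5 is divided into 4 equal shares of 1/20 among Urszula, Danuta, Czeslaw, Franciszka.
Urszula is living and takes 1/20.
Danuta is living and takes 1/20.
Czeslaw is living and takes 1/20.
Franciszka is living and takes 1/20.
Tadeusz predeceased; the 1/5 allotted to Tadeusz's branch passes to Tadeusz's issue by representation.
The 1/5 is divided into 2 equal shares of 1/10 among Mieczyslaw, Jolanta.
Mieczyslaw is living and takes 1/10.
Jolanta is living and takes 1/10.
Agnieszka is living and takes 1/5.
Grzegorz is living and takes 1/5.
Ludmila predeceased; the 1/5 allotted to Ludmila's branch passes to Ludmila's issue by representation.
The 1/5 is divided into 3 equal shares of 1/15 among Pelagia, Stanislawa, Radoslaw.
Pelagia predeceased; the 1/15 allotted to Pelagia's branch passes to Pelagia's issue by representation.
The 1/15 is divided into 4 equal shares of 1/60 among Oleg, Ireneusz, Zofia, Waclaw.
Oleg is living and takes 1/60.
Ireneusz is living and takes 1/60.
Zofia is living and takes 1/60.
Waclaw is living and takes 1/60.
Stanislawa is living and takes 1/15.
Radoslaw is living and takes 1/15.

Agnieszka 1/5; Czeslaw 1/20; Danuta 1/20; Franciszka 1/20; Grzegorz 1/5; Ireneusz 1/60; Jolanta 1/10; Mieczyslaw 1/10; Oleg 1/60; Radoslaw 1/15; Stanislawa 1/15; Urszula 1/20; Waclaw 1/60; Zofia 1/60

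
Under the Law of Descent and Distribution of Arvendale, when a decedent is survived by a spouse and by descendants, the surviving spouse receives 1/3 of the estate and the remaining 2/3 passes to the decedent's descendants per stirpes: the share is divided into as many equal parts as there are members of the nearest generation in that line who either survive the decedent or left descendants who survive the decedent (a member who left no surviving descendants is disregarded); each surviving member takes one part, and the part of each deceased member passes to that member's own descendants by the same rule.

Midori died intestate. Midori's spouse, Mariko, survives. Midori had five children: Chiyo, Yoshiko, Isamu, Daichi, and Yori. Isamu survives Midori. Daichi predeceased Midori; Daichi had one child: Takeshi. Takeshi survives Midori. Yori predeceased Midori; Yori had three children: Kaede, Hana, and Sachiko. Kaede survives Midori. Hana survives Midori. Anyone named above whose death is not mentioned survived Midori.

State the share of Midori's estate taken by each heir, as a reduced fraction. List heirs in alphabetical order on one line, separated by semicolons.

Chiyo 2/15; Hana 2/45; Isamu 2/15; Kaede 2/45; Mariko 1/3; Sachiko 2/45; Takeshi 2/15; Yoshiko 2/15

Mariko, as surviving spouse, takes 1/3.
The remaining 2/3 passes to Midori's descendants per stirpes.
The 2/3 is divided into 5 equal shares of 2/15 among Chiyo, Yoshiko, Isamu, Daichi, Yori.
Chiyo is living and takes 2/15.
Yoshiko is living and takes 2/15.
Isamu is living and takes 2/15.
Daichi predeceased; the 2/15 allotted to Daichi's branch passes to Daichi's issue by representation.
Takeshi is the sole taker at this level and receives the full 2/15.
Yori predeceased; the 2/15 allotted to Yori's branch passes to Yori's issue by representation.
The 2/15 is divided into 3 equal shares of 2/45 among Kaede, Hana, Sachiko.
Kaede is living and takes 2/45.
Hana is living and takes 2/45.
Sachiko is living and takes 2/45.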